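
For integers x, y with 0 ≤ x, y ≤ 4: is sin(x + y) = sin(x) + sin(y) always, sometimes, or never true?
Sometimes true

It holds at (x, y) = (1, 0) (both sides equal sin(1) ≈ 0.8415), but fails at (x, y) = (2, 1) (LHS = sin(3) ≈ 0.1411, RHS = sin(1) + sin(2) ≈ 1.751).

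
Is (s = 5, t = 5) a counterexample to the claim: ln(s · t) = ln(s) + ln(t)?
Substituting s = 5, t = 5:
LHS = ln(5 · 5) = ln(25) ≈ 3.219
RHS = ln(5) + ln(5) = 2·ln(5) ≈ 3.219

The sides agree, so this pair does not disprove the claim.

Answer: No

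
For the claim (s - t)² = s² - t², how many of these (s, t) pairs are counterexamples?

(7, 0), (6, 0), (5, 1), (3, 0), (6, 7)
2

Testing each pair:
(7, 0): LHS = 49, RHS = 49 → satisfies claim
(6, 0): LHS = 36, RHS = 36 → satisfies claim
(5, 1): LHS = 16, RHS = 24 → counterexample
(3, 0): LHS = 9, RHS = 9 → satisfies claim
(6, 7): LHS = 1, RHS = -13 → counterexample

That makes 2 counterexamples.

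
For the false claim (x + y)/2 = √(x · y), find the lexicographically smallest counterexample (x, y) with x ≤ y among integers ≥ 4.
Substituting (4, 5) into the claim:
LHS = (4 + 5)/2 = 9/2
RHS = √(4 · 5) = 2·√(5) ≈ 4.472

Since LHS ≠ RHS, this pair disproves the claim, and no lexicographically smaller pair (x ≤ y, integers ≥ 4) does.

For instance (4, 6) is also a counterexample (LHS = 5, RHS = 2·√(6) ≈ 4.899), but it's lexicographically larger.

Answer: (x, y) = (4, 5)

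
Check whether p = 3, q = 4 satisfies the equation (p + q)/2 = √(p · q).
Substituting p = 3, q = 4:

LHS = (3 + 4)/2 = 7/2
RHS = √(3 · 4) = 2·√(3) ≈ 3.464

LHS ≠ RHS, so the equation does not hold at this point.

Answer: Fails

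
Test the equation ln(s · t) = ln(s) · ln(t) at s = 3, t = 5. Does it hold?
Fails

Substituting s = 3, t = 5:

LHS = ln(3 · 5) = ln(15) ≈ 2.708
RHS = ln(3) · ln(5) ≈ 1.768

LHS ≠ RHS, so the equation does not hold at this point.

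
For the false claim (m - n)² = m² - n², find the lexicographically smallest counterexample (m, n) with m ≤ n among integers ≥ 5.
At (5, 5): both sides equal 0, so it holds there.

Substituting (5, 6) into the claim:
LHS = (5 - 6)² = 1
RHS = 5² - 6² = -11

Since LHS ≠ RHS, this pair disproves the claim, and no lexicographically smaller pair (m ≤ n, integers ≥ 5) does.

For instance (5, 7) is also a counterexample (LHS = 4, RHS = -24), but it's lexicographically larger.

Answer: (m, n) = (5, 6)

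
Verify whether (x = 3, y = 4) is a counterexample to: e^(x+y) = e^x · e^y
No

Substituting x = 3, y = 4:
LHS = e^(3+4) = e^7 ≈ 1097
RHS = e^3 · e^4 = e^7 ≈ 1097

The sides agree, so this pair does not disprove the claim.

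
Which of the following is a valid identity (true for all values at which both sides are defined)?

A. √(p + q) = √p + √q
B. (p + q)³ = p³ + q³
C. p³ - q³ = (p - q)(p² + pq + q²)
C

A: fails at (1, 5) — LHS = √(6) ≈ 2.449, RHS = 1 + √(5) ≈ 3.236.
B: fails at (1, 4) — LHS = 125, RHS = 65.
C: holds — e.g. at (2, 4), both sides equal -56.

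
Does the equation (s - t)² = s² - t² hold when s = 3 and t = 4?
Fails

Substituting s = 3, t = 4:

LHS = (3 - 4)² = 1
RHS = 3² - 4² = -7

LHS ≠ RHS, so the equation does not hold at this point.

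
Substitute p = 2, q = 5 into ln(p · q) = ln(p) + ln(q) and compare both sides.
LHS = ln(2 · 5) = ln(10) ≈ 2.303
RHS = ln(2) + ln(5) ≈ 2.303

LHS = RHS: the two sides agree.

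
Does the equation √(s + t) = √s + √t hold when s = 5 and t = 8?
Substituting s = 5, t = 8:

LHS = √(5 + 8) = √(13) ≈ 3.606
RHS = √5 + √8 = √(5) + 2·√(2) ≈ 5.064

LHS ≠ RHS, so the equation does not hold at this point.

Answer: Fails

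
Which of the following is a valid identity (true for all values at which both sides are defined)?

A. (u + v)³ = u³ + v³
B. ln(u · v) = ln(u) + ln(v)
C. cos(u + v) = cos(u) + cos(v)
B

A: fails at (1, 5) — LHS = 216, RHS = 126.
B: holds — e.g. at (4, 5), both sides equal ln(20) ≈ 2.996.
C: fails at (1, 2) — LHS = cos(3) ≈ -0.99, RHS = cos(2) + cos(1) ≈ 0.1242.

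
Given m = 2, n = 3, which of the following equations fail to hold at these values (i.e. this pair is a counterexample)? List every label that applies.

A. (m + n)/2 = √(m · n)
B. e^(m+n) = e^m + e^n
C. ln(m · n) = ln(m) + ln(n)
Evaluating each claim at the given values:
A. LHS = 5/2, RHS = √(6) ≈ 2.449 → fails here (LHS ≠ RHS)
B. LHS = e^5 ≈ 148.4, RHS = e^2 + e^3 ≈ 27.47 → fails here (LHS ≠ RHS)
C. LHS = ln(6) ≈ 1.792, RHS = ln(2) + ln(3) ≈ 1.792 → holds here (LHS = RHS)

Answer: A, B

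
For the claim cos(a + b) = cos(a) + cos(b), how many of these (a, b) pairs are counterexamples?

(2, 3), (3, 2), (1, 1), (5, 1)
Testing each pair:
(2, 3): LHS = cos(5) ≈ 0.2837, RHS = cos(3) + cos(2) ≈ -1.406 → counterexample
(3, 2): LHS = cos(5) ≈ 0.2837, RHS = cos(3) + cos(2) ≈ -1.406 → counterexample
(1, 1): LHS = cos(2) ≈ -0.4161, RHS = 2·cos(1) ≈ 1.081 → counterexample
(5, 1): LHS = cos(6) ≈ 0.9602, RHS = cos(5) + cos(1) ≈ 0.824 → counterexample

That makes 4 counterexamples.

Answer: 4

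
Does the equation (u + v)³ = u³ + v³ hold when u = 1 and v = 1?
Substituting u = 1, v = 1:

LHS = (1 + 1)³ = 8
RHS = 1³ + 1³ = 2

LHS ≠ RHS, so the equation does not hold at this point.

Answer: Fails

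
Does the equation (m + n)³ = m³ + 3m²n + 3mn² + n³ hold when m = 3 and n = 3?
Substituting m = 3, n = 3:

LHS = (3 + 3)³ = 216
RHS = 3³ + 3·3²·3 + 3·3·3² + 3³ = 216

LHS = RHS, so the equation holds at this point.

Answer: Holds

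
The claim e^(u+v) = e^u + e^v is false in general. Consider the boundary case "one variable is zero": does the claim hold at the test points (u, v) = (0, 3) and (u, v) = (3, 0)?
At (0, 3): LHS = e^3 ≈ 20.09 ≠ RHS = 1 + e^3 ≈ 21.09
At (3, 0): LHS = e^3 ≈ 20.09 ≠ RHS = 1 + e^3 ≈ 21.09

Answer: No, fails at both test points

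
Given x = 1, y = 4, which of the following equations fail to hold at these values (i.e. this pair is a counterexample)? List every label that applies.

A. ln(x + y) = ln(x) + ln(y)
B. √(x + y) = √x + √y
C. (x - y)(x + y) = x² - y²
Evaluating each claim at the given values:
A. LHS = ln(5) ≈ 1.609, RHS = ln(4) ≈ 1.386 → fails here (LHS ≠ RHS)
B. LHS = √(5) ≈ 2.236, RHS = 3 → fails here (LHS ≠ RHS)
C. LHS = -15, RHS = -15 → holds here (LHS = RHS)

Answer: A, B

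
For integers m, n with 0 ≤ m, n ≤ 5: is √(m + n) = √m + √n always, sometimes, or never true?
Sometimes true

It holds at (m, n) = (2, 0) (both sides equal √(2) ≈ 1.414), but fails at (m, n) = (1, 2) (LHS = √(3) ≈ 1.732, RHS = 1 + √(2) ≈ 2.414).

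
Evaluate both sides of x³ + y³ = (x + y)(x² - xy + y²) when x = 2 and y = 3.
LHS = 2³ + 3³ = 35
RHS = (2 + 3)(2² - 2·3 + 3²) = 35

LHS = RHS: the two sides agree.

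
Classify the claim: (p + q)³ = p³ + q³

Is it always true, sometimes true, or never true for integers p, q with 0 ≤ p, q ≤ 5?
Sometimes true

It holds at (p, q) = (1, 0) (both sides equal 1), but fails at (p, q) = (5, 4) (LHS = 729, RHS = 189).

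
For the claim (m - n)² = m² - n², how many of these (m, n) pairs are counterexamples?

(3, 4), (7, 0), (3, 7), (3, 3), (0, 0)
Testing each pair:
(3, 4): LHS = 1, RHS = -7 → counterexample
(7, 0): LHS = 49, RHS = 49 → satisfies claim
(3, 7): LHS = 16, RHS = -40 → counterexample
(3, 3): LHS = 0, RHS = 0 → satisfies claim
(0, 0): LHS = 0, RHS = 0 → satisfies claim

That makes 2 counterexamples.

Answer: 2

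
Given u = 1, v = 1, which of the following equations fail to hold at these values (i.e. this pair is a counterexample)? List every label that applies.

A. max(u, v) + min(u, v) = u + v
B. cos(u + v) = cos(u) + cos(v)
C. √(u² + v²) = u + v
Evaluating each claim at the given values:
A. LHS = 2, RHS = 2 → holds here (LHS = RHS)
B. LHS = cos(2) ≈ -0.4161, RHS = 2·cos(1) ≈ 1.081 → fails here (LHS ≠ RHS)
C. LHS = √(2) ≈ 1.414, RHS = 2 → fails here (LHS ≠ RHS)

Answer: B, C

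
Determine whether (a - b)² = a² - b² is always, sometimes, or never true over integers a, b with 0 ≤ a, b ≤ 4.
Sometimes true

It holds at (a, b) = (3, 0) (both sides equal 9), but fails at (a, b) = (1, 4) (LHS = 9, RHS = -15).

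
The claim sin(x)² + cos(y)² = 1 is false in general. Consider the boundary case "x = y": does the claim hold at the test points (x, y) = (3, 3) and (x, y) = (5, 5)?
Yes, holds at both test points

At (3, 3): LHS = sin(3)² + cos(3)² = 1, RHS = 1 → equal
At (5, 5): LHS = cos(5)² + sin(5)² = 1, RHS = 1 → equal

So the claim does hold at both of these boundary points, even though it is not an identity.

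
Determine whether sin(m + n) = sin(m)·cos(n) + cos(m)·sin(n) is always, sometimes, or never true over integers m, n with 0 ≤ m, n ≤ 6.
The identity holds for every pair in the range. For instance at (m, n) = (5, 2): both sides equal sin(7) ≈ 0.657.

Answer: Always true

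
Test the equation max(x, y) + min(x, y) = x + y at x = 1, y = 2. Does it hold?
Holds

Substituting x = 1, y = 2:

LHS = max(1, 2) + min(1, 2) = 3
RHS = 1 + 2 = 3

LHS = RHS, so the equation holds at this point.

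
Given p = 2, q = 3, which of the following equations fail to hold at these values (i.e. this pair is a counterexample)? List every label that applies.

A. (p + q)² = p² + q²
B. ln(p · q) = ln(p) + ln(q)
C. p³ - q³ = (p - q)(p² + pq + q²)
Evaluating each claim at the given values:
A. LHS = 25, RHS = 13 → fails here (LHS ≠ RHS)
B. LHS = ln(6) ≈ 1.792, RHS = ln(2) + ln(3) ≈ 1.792 → holds here (LHS = RHS)
C. LHS = -19, RHS = -19 → holds here (LHS = RHS)

Answer: A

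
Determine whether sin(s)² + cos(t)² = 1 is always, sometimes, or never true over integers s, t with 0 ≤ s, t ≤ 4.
It holds at (s, t) = (1, 1) (both sides equal 1), but fails at (s, t) = (0, 2) (LHS = cos(2)² ≈ 0.1732, RHS = 1).

Answer: Sometimes true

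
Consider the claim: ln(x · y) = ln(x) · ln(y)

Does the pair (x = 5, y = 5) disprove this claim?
Yes

Substituting x = 5, y = 5:
LHS = ln(5 · 5) = ln(25) ≈ 3.219
RHS = ln(5) · ln(5) = ln(5)² ≈ 2.59

Since LHS ≠ RHS, this pair disproves the claim.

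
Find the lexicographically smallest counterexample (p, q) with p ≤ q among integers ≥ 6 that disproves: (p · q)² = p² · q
Substituting (6, 6) into the claim:
LHS = (6 · 6)² = 1296
RHS = 6² · 6 = 216

Since LHS ≠ RHS, this pair disproves the claim, and no lexicographically smaller pair (p ≤ q, integers ≥ 6) does.

For instance (6, 11) is also a counterexample (LHS = 4356, RHS = 396), but it's lexicographically larger.

Answer: (p, q) = (6, 6)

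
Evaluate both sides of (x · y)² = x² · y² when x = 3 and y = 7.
LHS = (3 · 7)² = 441
RHS = 3² · 7² = 441

LHS = RHS: the two sides agree.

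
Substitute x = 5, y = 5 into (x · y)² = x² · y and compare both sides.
LHS = (5 · 5)² = 625
RHS = 5² · 5 = 125

LHS ≠ RHS, so the equation does not hold here.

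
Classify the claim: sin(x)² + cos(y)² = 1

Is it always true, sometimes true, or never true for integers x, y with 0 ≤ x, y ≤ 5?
Sometimes true

It holds at (x, y) = (5, 5) (both sides equal 1), but fails at (x, y) = (3, 4) (LHS = sin(3)² + cos(4)² ≈ 0.4472, RHS = 1).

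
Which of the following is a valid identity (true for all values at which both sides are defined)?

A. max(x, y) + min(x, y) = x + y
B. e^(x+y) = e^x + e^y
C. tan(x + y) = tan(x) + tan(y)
A: holds — e.g. at (4, 5), both sides equal 9.
B: fails at (2, 5) — LHS = e^7 ≈ 1097, RHS = e^2 + e^5 ≈ 155.8.
C: fails at (2, 5) — LHS = tan(7) ≈ 0.8714, RHS = tan(5) + tan(2) ≈ -5.566.

Answer: A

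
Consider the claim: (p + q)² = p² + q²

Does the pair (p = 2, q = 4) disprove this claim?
Yes

Substituting p = 2, q = 4:
LHS = (2 + 4)² = 36
RHS = 2² + 4² = 20

Since LHS ≠ RHS, this pair disproves the claim.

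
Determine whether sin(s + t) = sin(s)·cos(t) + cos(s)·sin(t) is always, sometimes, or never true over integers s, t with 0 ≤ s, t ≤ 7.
Always true

The identity holds for every pair in the range. For instance at (s, t) = (5, 0): both sides equal sin(5) ≈ -0.9589.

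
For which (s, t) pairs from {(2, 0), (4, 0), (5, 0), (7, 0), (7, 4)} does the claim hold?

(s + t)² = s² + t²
Testing each pair:
(2, 0): LHS = 4, RHS = 4 → holds
(4, 0): LHS = 16, RHS = 16 → holds
(5, 0): LHS = 25, RHS = 25 → holds
(7, 0): LHS = 49, RHS = 49 → holds
(7, 4): LHS = 121, RHS = 65 → fails

4 of 5 pairs satisfy the claim.

Answer: (2, 0), (4, 0), (5, 0), (7, 0)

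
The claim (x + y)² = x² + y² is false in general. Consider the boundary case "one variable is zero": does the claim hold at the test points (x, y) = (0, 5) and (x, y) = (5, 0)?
At (0, 5): LHS = 25, RHS = 25 → equal
At (5, 0): LHS = 25, RHS = 25 → equal

So the claim does hold at both of these boundary points, even though it is not an identity.

Answer: Yes, holds at both test points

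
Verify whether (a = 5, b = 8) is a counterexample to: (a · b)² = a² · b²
Substituting a = 5, b = 8:
LHS = (5 · 8)² = 1600
RHS = 5² · 8² = 1600

The sides agree, so this pair does not disprove the claim.

Answer: No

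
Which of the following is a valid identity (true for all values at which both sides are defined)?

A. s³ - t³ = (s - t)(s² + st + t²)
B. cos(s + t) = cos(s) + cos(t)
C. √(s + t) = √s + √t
A: holds — e.g. at (1, 1), both sides equal 0.
B: fails at (2, 3) — LHS = cos(5) ≈ 0.2837, RHS = cos(3) + cos(2) ≈ -1.406.
C: fails at (2, 2) — LHS = 2, RHS = 2·√(2) ≈ 2.828.

Answer: A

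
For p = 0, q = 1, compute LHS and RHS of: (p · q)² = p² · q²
LHS = (0 · 1)² = 0
RHS = 0² · 1² = 0

LHS = RHS: the two sides agree.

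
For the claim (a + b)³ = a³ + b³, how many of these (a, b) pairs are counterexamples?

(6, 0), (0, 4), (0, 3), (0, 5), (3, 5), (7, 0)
Testing each pair:
(6, 0): LHS = 216, RHS = 216 → satisfies claim
(0, 4): LHS = 64, RHS = 64 → satisfies claim
(0, 3): LHS = 27, RHS = 27 → satisfies claim
(0, 5): LHS = 125, RHS = 125 → satisfies claim
(3, 5): LHS = 512, RHS = 152 → counterexample
(7, 0): LHS = 343, RHS = 343 → satisfies claim

That makes 1 counterexample.

Answer: 1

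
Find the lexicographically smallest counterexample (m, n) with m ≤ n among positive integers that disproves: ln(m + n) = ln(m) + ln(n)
Substituting (1, 1) into the claim:
LHS = ln(1 + 1) = ln(2) ≈ 0.6931
RHS = ln(1) + ln(1) = 0

Since LHS ≠ RHS, this pair disproves the claim, and no lexicographically smaller pair (m ≤ n, positive integers) does.

For instance (5, 5) is also a counterexample (LHS = ln(10) ≈ 2.303, RHS = 2·ln(5) ≈ 3.219), but it's lexicographically larger.

Answer: (m, n) = (1, 1)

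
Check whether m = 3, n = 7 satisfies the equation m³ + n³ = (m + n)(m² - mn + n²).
Substituting m = 3, n = 7:

LHS = 3³ + 7³ = 370
RHS = (3 + 7)(3² - 3·7 + 7²) = 370

LHS = RHS, so the equation holds at this point.

Answer: Holds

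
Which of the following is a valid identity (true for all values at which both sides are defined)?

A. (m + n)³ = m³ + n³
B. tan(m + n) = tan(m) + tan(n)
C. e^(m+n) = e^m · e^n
A: fails at (4, 5) — LHS = 729, RHS = 189.
B: fails at (2, 2) — LHS = tan(4) ≈ 1.158, RHS = 2·tan(2) ≈ -4.37.
C: holds — e.g. at (5, 8), both sides equal e^13 ≈ 442413.4.

Answer: C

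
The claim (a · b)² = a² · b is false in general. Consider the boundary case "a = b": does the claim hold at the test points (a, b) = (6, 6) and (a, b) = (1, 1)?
Only at (1, 1)

At (6, 6): LHS = 1296 ≠ RHS = 216
At (1, 1): LHS = 1, RHS = 1 → equal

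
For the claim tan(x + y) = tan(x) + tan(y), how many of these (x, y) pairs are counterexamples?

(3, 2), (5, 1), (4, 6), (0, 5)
Testing each pair:
(3, 2): LHS = tan(5) ≈ -3.381, RHS = tan(2) + tan(3) ≈ -2.328 → counterexample
(5, 1): LHS = tan(6) ≈ -0.291, RHS = tan(5) + tan(1) ≈ -1.823 → counterexample
(4, 6): LHS = tan(10) ≈ 0.6484, RHS = tan(6) + tan(4) ≈ 0.8668 → counterexample
(0, 5): LHS = tan(5) ≈ -3.381, RHS = tan(5) ≈ -3.381 → satisfies claim

That makes 3 counterexamples.

Answer: 3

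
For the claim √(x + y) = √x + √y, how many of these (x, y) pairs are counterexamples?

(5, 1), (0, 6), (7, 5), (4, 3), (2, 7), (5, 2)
Testing each pair:
(5, 1): LHS = √(6) ≈ 2.449, RHS = 1 + √(5) ≈ 3.236 → counterexample
(0, 6): LHS = √(6) ≈ 2.449, RHS = √(6) ≈ 2.449 → satisfies claim
(7, 5): LHS = 2·√(3) ≈ 3.464, RHS = √(5) + √(7) ≈ 4.882 → counterexample
(4, 3): LHS = √(7) ≈ 2.646, RHS = √(3) + 2 ≈ 3.732 → counterexample
(2, 7): LHS = 3, RHS = √(2) + √(7) ≈ 4.06 → counterexample
(5, 2): LHS = √(7) ≈ 2.646, RHS = √(2) + √(5) ≈ 3.65 → counterexample

That makes 5 counterexamples.

Answer: 5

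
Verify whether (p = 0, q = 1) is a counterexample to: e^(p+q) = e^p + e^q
Substituting p = 0, q = 1:
LHS = e^(0+1) = e ≈ 2.718
RHS = e^0 + e^1 = 1 + e ≈ 3.718

Since LHS ≠ RHS, this pair disproves the claim.

Answer: Yes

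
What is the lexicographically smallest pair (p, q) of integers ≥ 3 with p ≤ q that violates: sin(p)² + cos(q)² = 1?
At (3, 3): both sides equal 1, so it holds there.

Substituting (3, 4) into the claim:
LHS = sin(3)² + cos(4)² ≈ 0.4472
RHS = 1

Since LHS ≠ RHS, this pair disproves the claim, and no lexicographically smaller pair (p ≤ q, integers ≥ 3) does.

For instance (8, 10) is also a counterexample (LHS = cos(10)² + sin(8)² ≈ 1.683, RHS = 1), but it's lexicographically larger.

Answer: (p, q) = (3, 4)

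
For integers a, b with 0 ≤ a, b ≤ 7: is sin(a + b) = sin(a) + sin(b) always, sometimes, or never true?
Sometimes true

It holds at (a, b) = (1, 0) (both sides equal sin(1) ≈ 0.8415), but fails at (a, b) = (3, 4) (LHS = sin(7) ≈ 0.657, RHS = sin(4) + sin(3) ≈ -0.6157).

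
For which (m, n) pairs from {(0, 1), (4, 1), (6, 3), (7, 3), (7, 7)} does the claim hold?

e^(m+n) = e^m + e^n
Testing each pair:
(0, 1): LHS = e ≈ 2.718, RHS = 1 + e ≈ 3.718 → fails
(4, 1): LHS = e^5 ≈ 148.4, RHS = e + e^4 ≈ 57.32 → fails
(6, 3): LHS = e^9 ≈ 8103, RHS = e^3 + e^6 ≈ 423.5 → fails
(7, 3): LHS = e^10 ≈ 22026.5, RHS = e^3 + e^7 ≈ 1117 → fails
(7, 7): LHS = e^14 ≈ 1202604.3, RHS = 2·e^7 ≈ 2193 → fails

No pair satisfies the claim.

Answer: None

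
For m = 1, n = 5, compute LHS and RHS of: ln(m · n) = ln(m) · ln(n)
LHS = ln(1 · 5) = ln(5) ≈ 1.609
RHS = ln(1) · ln(5) = 0

LHS ≠ RHS (they differ by about 1.609), so the equation does not hold here.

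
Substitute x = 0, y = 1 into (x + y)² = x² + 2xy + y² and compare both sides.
LHS = (0 + 1)² = 1
RHS = 0² + 2·0·1 + 1² = 1

LHS = RHS: the two sides agree.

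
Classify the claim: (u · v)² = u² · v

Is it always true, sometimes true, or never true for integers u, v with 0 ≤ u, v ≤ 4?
It holds at (u, v) = (4, 1) (both sides equal 16), but fails at (u, v) = (1, 4) (LHS = 16, RHS = 4).

Answer: Sometimes true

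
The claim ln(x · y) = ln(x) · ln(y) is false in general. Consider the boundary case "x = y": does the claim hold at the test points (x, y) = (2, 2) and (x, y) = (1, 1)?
Only at (1, 1)

At (2, 2): LHS = ln(4) ≈ 1.386 ≠ RHS = ln(2)² ≈ 0.4805
At (1, 1): LHS = 0, RHS = 0 → equal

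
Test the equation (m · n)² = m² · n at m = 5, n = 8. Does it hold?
Fails

Substituting m = 5, n = 8:

LHS = (5 · 8)² = 1600
RHS = 5² · 8 = 200

LHS ≠ RHS, so the equation does not hold at this point.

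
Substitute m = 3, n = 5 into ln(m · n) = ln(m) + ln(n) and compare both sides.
LHS = ln(3 · 5) = ln(15) ≈ 2.708
RHS = ln(3) + ln(5) ≈ 2.708

LHS = RHS: the two sides agree.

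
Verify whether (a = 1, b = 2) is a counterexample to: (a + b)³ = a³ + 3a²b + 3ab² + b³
No

Substituting a = 1, b = 2:
LHS = (1 + 2)³ = 27
RHS = 1³ + 3·1²·2 + 3·1·2² + 2³ = 27

The sides agree, so this pair does not disprove the claim.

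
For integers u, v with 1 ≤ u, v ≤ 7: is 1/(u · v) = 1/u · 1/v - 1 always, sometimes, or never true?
Never true

The claim fails for every pair in the range. For instance at (u, v) = (1, 1): LHS = 1, RHS = 0.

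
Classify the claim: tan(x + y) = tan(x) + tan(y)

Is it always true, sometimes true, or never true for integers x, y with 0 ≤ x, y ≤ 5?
It holds at (x, y) = (1, 0) (both sides equal tan(1) ≈ 1.557), but fails at (x, y) = (5, 3) (LHS = tan(8) ≈ -6.8, RHS = tan(5) + tan(3) ≈ -3.523).

Answer: Sometimes true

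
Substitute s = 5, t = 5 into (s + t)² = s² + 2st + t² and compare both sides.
LHS = (5 + 5)² = 100
RHS = 5² + 2·5·5 + 5² = 100

LHS = RHS: the two sides agree.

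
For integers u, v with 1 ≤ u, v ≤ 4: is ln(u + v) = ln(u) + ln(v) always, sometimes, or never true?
It holds at (u, v) = (2, 2) (both sides equal ln(4) ≈ 1.386), but fails at (u, v) = (3, 2) (LHS = ln(5) ≈ 1.609, RHS = ln(2) + ln(3) ≈ 1.792).

Answer: Sometimes true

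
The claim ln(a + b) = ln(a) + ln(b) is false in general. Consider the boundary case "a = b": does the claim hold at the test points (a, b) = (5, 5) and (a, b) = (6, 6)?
No, fails at both test points

At (5, 5): LHS = ln(10) ≈ 2.303 ≠ RHS = 2·ln(5) ≈ 3.219
At (6, 6): LHS = ln(12) ≈ 2.485 ≠ RHS = 2·ln(6) ≈ 3.584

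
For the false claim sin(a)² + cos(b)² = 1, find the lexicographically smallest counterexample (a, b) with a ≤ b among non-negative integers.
Substituting (0, 1) into the claim:
LHS = sin(0)² + cos(1)² = cos(1)² ≈ 0.2919
RHS = 1

Since LHS ≠ RHS, this pair disproves the claim, and no lexicographically smaller pair (a ≤ b, non-negative integers) does.

For instance (0, 4) is also a counterexample (LHS = cos(4)² ≈ 0.4272, RHS = 1), but it's lexicographically larger.

Answer: (a, b) = (0, 1)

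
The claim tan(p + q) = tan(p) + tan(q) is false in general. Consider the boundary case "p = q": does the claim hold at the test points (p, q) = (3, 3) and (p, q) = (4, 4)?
No, fails at both test points

At (3, 3): LHS = tan(6) ≈ -0.291 ≠ RHS = 2·tan(3) ≈ -0.2851
At (4, 4): LHS = tan(8) ≈ -6.8 ≠ RHS = 2·tan(4) ≈ 2.316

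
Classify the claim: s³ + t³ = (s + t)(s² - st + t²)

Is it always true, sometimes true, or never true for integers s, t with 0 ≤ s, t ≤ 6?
Always true

The identity holds for every pair in the range. For instance at (s, t) = (6, 3): both sides equal 243.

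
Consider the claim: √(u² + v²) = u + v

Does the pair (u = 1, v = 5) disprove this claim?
Yes

Substituting u = 1, v = 5:
LHS = √(1² + 5²) = √(26) ≈ 5.099
RHS = 1 + 5 = 6

Since LHS ≠ RHS, this pair disproves the claim.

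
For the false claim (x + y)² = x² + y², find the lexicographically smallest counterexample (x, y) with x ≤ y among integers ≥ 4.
Substituting (4, 4) into the claim:
LHS = (4 + 4)² = 64
RHS = 4² + 4² = 32

Since LHS ≠ RHS, this pair disproves the claim, and no lexicographically smaller pair (x ≤ y, integers ≥ 4) does.

For instance (8, 9) is also a counterexample (LHS = 289, RHS = 145), but it's lexicographically larger.

Answer: (x, y) = (4, 4)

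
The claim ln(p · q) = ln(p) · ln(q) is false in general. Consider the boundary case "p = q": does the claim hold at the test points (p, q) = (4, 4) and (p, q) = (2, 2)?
At (4, 4): LHS = ln(16) ≈ 2.773 ≠ RHS = ln(4)² ≈ 1.922
At (2, 2): LHS = ln(4) ≈ 1.386 ≠ RHS = ln(2)² ≈ 0.4805

Answer: No, fails at both test points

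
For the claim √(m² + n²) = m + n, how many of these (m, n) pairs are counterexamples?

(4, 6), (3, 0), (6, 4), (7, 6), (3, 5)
4

Testing each pair:
(4, 6): LHS = 2·√(13) ≈ 7.211, RHS = 10 → counterexample
(3, 0): LHS = 3, RHS = 3 → satisfies claim
(6, 4): LHS = 2·√(13) ≈ 7.211, RHS = 10 → counterexample
(7, 6): LHS = √(85) ≈ 9.22, RHS = 13 → counterexample
(3, 5): LHS = √(34) ≈ 5.831, RHS = 8 → counterexample

That makes 4 counterexamples.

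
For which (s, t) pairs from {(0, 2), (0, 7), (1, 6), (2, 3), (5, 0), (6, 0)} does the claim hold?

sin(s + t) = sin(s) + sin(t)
(0, 2), (0, 7), (5, 0), (6, 0)

Testing each pair:
(0, 2): LHS = sin(2) ≈ 0.9093, RHS = sin(2) ≈ 0.9093 → holds
(0, 7): LHS = sin(7) ≈ 0.657, RHS = sin(7) ≈ 0.657 → holds
(1, 6): LHS = sin(7) ≈ 0.657, RHS = sin(6) + sin(1) ≈ 0.5621 → fails
(2, 3): LHS = sin(5) ≈ -0.9589, RHS = sin(3) + sin(2) ≈ 1.05 → fails
(5, 0): LHS = sin(5) ≈ -0.9589, RHS = sin(5) ≈ -0.9589 → holds
(6, 0): LHS = sin(6) ≈ -0.2794, RHS = sin(6) ≈ -0.2794 → holds

4 of 6 pairs satisfy the claim.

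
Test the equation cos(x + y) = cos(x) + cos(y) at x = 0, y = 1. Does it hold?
Substituting x = 0, y = 1:

LHS = cos(0 + 1) = cos(1) ≈ 0.5403
RHS = cos(0) + cos(1) = cos(1) + 1 ≈ 1.54

LHS ≠ RHS, so the equation does not hold at this point.

Answer: Fails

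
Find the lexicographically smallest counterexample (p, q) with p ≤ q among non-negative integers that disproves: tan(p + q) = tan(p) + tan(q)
Substituting (1, 1) into the claim:
LHS = tan(1 + 1) = tan(2) ≈ -2.185
RHS = tan(1) + tan(1) = 2·tan(1) ≈ 3.115

Since LHS ≠ RHS, this pair disproves the claim, and no lexicographically smaller pair (p ≤ q, non-negative integers) does.

For instance (1, 3) is also a counterexample (LHS = tan(4) ≈ 1.158, RHS = tan(3) + tan(1) ≈ 1.415), but it's lexicographically larger.

Answer: (p, q) = (1, 1)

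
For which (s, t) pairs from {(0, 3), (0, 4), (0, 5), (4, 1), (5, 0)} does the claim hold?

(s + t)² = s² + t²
Testing each pair:
(0, 3): LHS = 9, RHS = 9 → holds
(0, 4): LHS = 16, RHS = 16 → holds
(0, 5): LHS = 25, RHS = 25 → holds
(4, 1): LHS = 25, RHS = 17 → fails
(5, 0): LHS = 25, RHS = 25 → holds

4 of 5 pairs satisfy the claim.

Answer: (0, 3), (0, 4), (0, 5), (5, 0)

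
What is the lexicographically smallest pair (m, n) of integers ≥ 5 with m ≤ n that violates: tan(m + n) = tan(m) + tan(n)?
(m, n) = (5, 5)

Substituting (5, 5) into the claim:
LHS = tan(5 + 5) = tan(10) ≈ 0.6484
RHS = tan(5) + tan(5) = 2·tan(5) ≈ -6.761

Since LHS ≠ RHS, this pair disproves the claim, and no lexicographically smaller pair (m ≤ n, integers ≥ 5) does.

For instance (6, 11) is also a counterexample (LHS = tan(17) ≈ 3.494, RHS = tan(11) + tan(6) ≈ -226.2), but it's lexicographically larger.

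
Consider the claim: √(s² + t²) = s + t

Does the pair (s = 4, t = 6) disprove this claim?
Yes

Substituting s = 4, t = 6:
LHS = √(4² + 6²) = 2·√(13) ≈ 7.211
RHS = 4 + 6 = 10

Since LHS ≠ RHS, this pair disproves the claim.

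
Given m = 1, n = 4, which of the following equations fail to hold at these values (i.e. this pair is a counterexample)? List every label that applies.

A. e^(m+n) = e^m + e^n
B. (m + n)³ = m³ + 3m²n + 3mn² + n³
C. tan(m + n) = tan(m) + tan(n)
Evaluating each claim at the given values:
A. LHS = e^5 ≈ 148.4, RHS = e + e^4 ≈ 57.32 → fails here (LHS ≠ RHS)
B. LHS = 125, RHS = 125 → holds here (LHS = RHS)
C. LHS = tan(5) ≈ -3.381, RHS = tan(4) + tan(1) ≈ 2.715 → fails here (LHS ≠ RHS)

Answer: A, C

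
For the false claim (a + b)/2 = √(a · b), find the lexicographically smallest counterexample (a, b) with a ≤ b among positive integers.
At (1, 1): both sides equal 1, so it holds there.

Substituting (1, 2) into the claim:
LHS = (1 + 2)/2 = 3/2
RHS = √(1 · 2) = √(2) ≈ 1.414

Since LHS ≠ RHS, this pair disproves the claim, and no lexicographically smaller pair (a ≤ b, positive integers) does.

For instance (3, 4) is also a counterexample (LHS = 7/2, RHS = 2·√(3) ≈ 3.464), but it's lexicographically larger.

Answer: (a, b) = (1, 2)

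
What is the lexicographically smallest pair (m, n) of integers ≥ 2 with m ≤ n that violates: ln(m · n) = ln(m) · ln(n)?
(m, n) = (2, 2)

Substituting (2, 2) into the claim:
LHS = ln(2 · 2) = ln(4) ≈ 1.386
RHS = ln(2) · ln(2) = ln(2)² ≈ 0.4805

Since LHS ≠ RHS, this pair disproves the claim, and no lexicographically smaller pair (m ≤ n, integers ≥ 2) does.

For instance (3, 8) is also a counterexample (LHS = ln(24) ≈ 3.178, RHS = ln(3)·ln(8) ≈ 2.285), but it's lexicographically larger.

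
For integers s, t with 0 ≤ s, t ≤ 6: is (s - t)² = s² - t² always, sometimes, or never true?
It holds at (s, t) = (0, 0) (both sides equal 0), but fails at (s, t) = (2, 1) (LHS = 1, RHS = 3).

Answer: Sometimes true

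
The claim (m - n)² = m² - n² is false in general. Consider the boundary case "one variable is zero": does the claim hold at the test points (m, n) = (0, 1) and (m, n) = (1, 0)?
At (0, 1): LHS = 1 ≠ RHS = -1
At (1, 0): LHS = 1, RHS = 1 → equal

Answer: Only at (1, 0)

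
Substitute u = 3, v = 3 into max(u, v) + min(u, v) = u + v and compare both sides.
LHS = max(3, 3) + min(3, 3) = 6
RHS = 3 + 3 = 6

LHS = RHS: the two sides agree.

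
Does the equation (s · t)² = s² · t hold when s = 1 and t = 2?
Substituting s = 1, t = 2:

LHS = (1 · 2)² = 4
RHS = 1² · 2 = 2

LHS ≠ RHS, so the equation does not hold at this point.

Answer: Fails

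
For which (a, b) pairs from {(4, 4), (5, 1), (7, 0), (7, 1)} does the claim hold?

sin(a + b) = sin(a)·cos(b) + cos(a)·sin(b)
Testing each pair:
(4, 4): LHS = sin(8) ≈ 0.9894, RHS = 2·sin(4)·cos(4) ≈ 0.9894 → holds
(5, 1): LHS = sin(6) ≈ -0.2794, RHS = sin(5)·cos(1) + sin(1)·cos(5) ≈ -0.2794 → holds
(7, 0): LHS = sin(7) ≈ 0.657, RHS = sin(7) ≈ 0.657 → holds
(7, 1): LHS = sin(8) ≈ 0.9894, RHS = sin(7)·cos(1) + sin(1)·cos(7) ≈ 0.9894 → holds

Every pair satisfies the claim.

Answer: All pairs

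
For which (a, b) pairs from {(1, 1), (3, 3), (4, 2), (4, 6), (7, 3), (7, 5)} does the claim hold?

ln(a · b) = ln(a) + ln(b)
All pairs

Testing each pair:
(1, 1): LHS = 0, RHS = 0 → holds
(3, 3): LHS = ln(9) ≈ 2.197, RHS = 2·ln(3) ≈ 2.197 → holds
(4, 2): LHS = ln(8) ≈ 2.079, RHS = ln(2) + ln(4) ≈ 2.079 → holds
(4, 6): LHS = ln(24) ≈ 3.178, RHS = ln(4) + ln(6) ≈ 3.178 → holds
(7, 3): LHS = ln(21) ≈ 3.045, RHS = ln(3) + ln(7) ≈ 3.045 → holds
(7, 5): LHS = ln(35) ≈ 3.555, RHS = ln(5) + ln(7) ≈ 3.555 → holds

Every pair satisfies the claim.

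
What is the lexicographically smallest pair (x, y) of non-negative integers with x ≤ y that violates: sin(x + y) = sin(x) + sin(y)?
At (0, 6): both sides equal sin(6) ≈ -0.2794, so it holds there.
At (0, 7): both sides equal sin(7) ≈ 0.657, so it holds there.

Substituting (1, 1) into the claim:
LHS = sin(1 + 1) = sin(2) ≈ 0.9093
RHS = sin(1) + sin(1) = 2·sin(1) ≈ 1.683

Since LHS ≠ RHS, this pair disproves the claim, and no lexicographically smaller pair (x ≤ y, non-negative integers) does.

For instance (3, 4) is also a counterexample (LHS = sin(7) ≈ 0.657, RHS = sin(4) + sin(3) ≈ -0.6157), but it's lexicographically larger.

Answer: (x, y) = (1, 1)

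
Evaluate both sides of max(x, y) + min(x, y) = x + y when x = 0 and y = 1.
LHS = max(0, 1) + min(0, 1) = 1
RHS = 0 + 1 = 1

LHS = RHS: the two sides agree.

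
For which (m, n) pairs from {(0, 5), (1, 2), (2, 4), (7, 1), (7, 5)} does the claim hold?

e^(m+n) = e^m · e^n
All pairs

Testing each pair:
(0, 5): LHS = e^5 ≈ 148.4, RHS = e^5 ≈ 148.4 → holds
(1, 2): LHS = e^3 ≈ 20.09, RHS = e^3 ≈ 20.09 → holds
(2, 4): LHS = e^6 ≈ 403.4, RHS = e^6 ≈ 403.4 → holds
(7, 1): LHS = e^8 ≈ 2981, RHS = e^8 ≈ 2981 → holds
(7, 5): LHS = e^12 ≈ 162754.8, RHS = e^12 ≈ 162754.8 → holds

Every pair satisfies the claim.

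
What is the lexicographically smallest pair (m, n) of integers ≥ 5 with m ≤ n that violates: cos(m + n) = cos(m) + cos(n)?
(m, n) = (5, 5)

Substituting (5, 5) into the claim:
LHS = cos(5 + 5) = cos(10) ≈ -0.8391
RHS = cos(5) + cos(5) = 2·cos(5) ≈ 0.5673

Since LHS ≠ RHS, this pair disproves the claim, and no lexicographically smaller pair (m ≤ n, integers ≥ 5) does.

For instance (9, 11) is also a counterexample (LHS = cos(20) ≈ 0.4081, RHS = cos(9) + cos(11) ≈ -0.9067), but it's lexicographically larger.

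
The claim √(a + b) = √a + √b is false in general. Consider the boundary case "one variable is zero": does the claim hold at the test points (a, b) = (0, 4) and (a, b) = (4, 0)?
Yes, holds at both test points

At (0, 4): LHS = 2, RHS = 2 → equal
At (4, 0): LHS = 2, RHS = 2 → equal

So the claim does hold at both of these boundary points, even though it is not an identity.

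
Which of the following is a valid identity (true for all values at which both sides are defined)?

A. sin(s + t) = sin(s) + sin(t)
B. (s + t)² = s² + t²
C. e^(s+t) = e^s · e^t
A: fails at (5, 5) — LHS = sin(10) ≈ -0.544, RHS = 2·sin(5) ≈ -1.918.
B: fails at (2, 4) — LHS = 36, RHS = 20.
C: holds — e.g. at (2, 7), both sides equal e^9 ≈ 8103.

Answer: C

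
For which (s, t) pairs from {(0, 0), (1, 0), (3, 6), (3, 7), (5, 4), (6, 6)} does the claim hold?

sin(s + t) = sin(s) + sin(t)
(0, 0), (1, 0)

Testing each pair:
(0, 0): LHS = 0, RHS = 0 → holds
(1, 0): LHS = sin(1) ≈ 0.8415, RHS = sin(1) ≈ 0.8415 → holds
(3, 6): LHS = sin(9) ≈ 0.4121, RHS = sin(6) + sin(3) ≈ -0.1383 → fails
(3, 7): LHS = sin(10) ≈ -0.544, RHS = sin(3) + sin(7) ≈ 0.7981 → fails
(5, 4): LHS = sin(9) ≈ 0.4121, RHS = sin(5) + sin(4) ≈ -1.716 → fails
(6, 6): LHS = sin(12) ≈ -0.5366, RHS = 2·sin(6) ≈ -0.5588 → fails

2 of 6 pairs satisfy the claim.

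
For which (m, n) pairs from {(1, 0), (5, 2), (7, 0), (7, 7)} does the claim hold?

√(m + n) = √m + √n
Testing each pair:
(1, 0): LHS = 1, RHS = 1 → holds
(5, 2): LHS = √(7) ≈ 2.646, RHS = √(2) + √(5) ≈ 3.65 → fails
(7, 0): LHS = √(7) ≈ 2.646, RHS = √(7) ≈ 2.646 → holds
(7, 7): LHS = √(14) ≈ 3.742, RHS = 2·√(7) ≈ 5.292 → fails

2 of 4 pairs satisfy the claim.

Answer: (1, 0), (7, 0)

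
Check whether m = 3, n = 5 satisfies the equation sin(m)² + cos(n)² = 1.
Substituting m = 3, n = 5:

LHS = sin(3)² + cos(5)² ≈ 0.1004
RHS = 1

LHS ≠ RHS, so the equation does not hold at this point.

Answer: Fails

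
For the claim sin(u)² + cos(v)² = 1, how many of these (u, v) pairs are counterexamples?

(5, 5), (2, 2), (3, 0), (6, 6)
Testing each pair:
(5, 5): LHS = cos(5)² + sin(5)² = 1, RHS = 1 → satisfies claim
(2, 2): LHS = cos(2)² + sin(2)² = 1, RHS = 1 → satisfies claim
(3, 0): LHS = sin(3)² + 1 ≈ 1.02, RHS = 1 → counterexample
(6, 6): LHS = sin(6)² + cos(6)² = 1, RHS = 1 → satisfies claim

That makes 1 counterexample.

Answer: 1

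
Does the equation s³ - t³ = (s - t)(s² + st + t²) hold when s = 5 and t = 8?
Substituting s = 5, t = 8:

LHS = 5³ - 8³ = -387
RHS = (5 - 8)(5² + 5·8 + 8²) = -387

LHS = RHS, so the equation holds at this point.

Answer: Holds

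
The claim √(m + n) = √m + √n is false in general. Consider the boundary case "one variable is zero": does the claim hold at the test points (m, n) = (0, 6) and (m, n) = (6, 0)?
Yes, holds at both test points

At (0, 6): LHS = √(6) ≈ 2.449, RHS = √(6) ≈ 2.449 → equal
At (6, 0): LHS = √(6) ≈ 2.449, RHS = √(6) ≈ 2.449 → equal

So the claim does hold at both of these boundary points, even though it is not an identity.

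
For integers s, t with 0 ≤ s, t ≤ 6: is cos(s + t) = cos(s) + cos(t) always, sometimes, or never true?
The claim fails for every pair in the range. For instance at (s, t) = (5, 4): LHS = cos(9) ≈ -0.9111, RHS = cos(4) + cos(5) ≈ -0.37.

Answer: Never true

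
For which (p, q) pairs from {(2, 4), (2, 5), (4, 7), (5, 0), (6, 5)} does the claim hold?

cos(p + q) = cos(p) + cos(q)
Testing each pair:
(2, 4): LHS = cos(6) ≈ 0.9602, RHS = cos(4) + cos(2) ≈ -1.07 → fails
(2, 5): LHS = cos(7) ≈ 0.7539, RHS = cos(2) + cos(5) ≈ -0.1325 → fails
(4, 7): LHS = cos(11) ≈ 0.004426, RHS = cos(4) + cos(7) ≈ 0.1003 → fails
(5, 0): LHS = cos(5) ≈ 0.2837, RHS = cos(5) + 1 ≈ 1.284 → fails
(6, 5): LHS = cos(11) ≈ 0.004426, RHS = cos(5) + cos(6) ≈ 1.244 → fails

No pair satisfies the claim.

Answer: None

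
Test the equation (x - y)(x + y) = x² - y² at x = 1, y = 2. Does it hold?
Substituting x = 1, y = 2:

LHS = (1 - 2)(1 + 2) = -3
RHS = 1² - 2² = -3

LHS = RHS, so the equation holds at this point.

Answer: Holds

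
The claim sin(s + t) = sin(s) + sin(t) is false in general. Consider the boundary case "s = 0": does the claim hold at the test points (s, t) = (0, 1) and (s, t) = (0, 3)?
At (0, 1): LHS = sin(1) ≈ 0.8415, RHS = sin(1) ≈ 0.8415 → equal
At (0, 3): LHS = sin(3) ≈ 0.1411, RHS = sin(3) ≈ 0.1411 → equal

So the claim does hold at both of these boundary points, even though it is not an identity.

Answer: Yes, holds at both test points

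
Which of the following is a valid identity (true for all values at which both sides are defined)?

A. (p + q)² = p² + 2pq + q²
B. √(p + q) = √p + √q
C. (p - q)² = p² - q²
A: holds — e.g. at (3, 7), both sides equal 100.
B: fails at (3, 4) — LHS = √(7) ≈ 2.646, RHS = √(3) + 2 ≈ 3.732.
C: fails at (5, 8) — LHS = 9, RHS = -39.

Answer: A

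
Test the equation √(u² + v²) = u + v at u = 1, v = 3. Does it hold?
Substituting u = 1, v = 3:

LHS = √(1² + 3²) = √(10) ≈ 3.162
RHS = 1 + 3 = 4

LHS ≠ RHS, so the equation does not hold at this point.

Answer: Fails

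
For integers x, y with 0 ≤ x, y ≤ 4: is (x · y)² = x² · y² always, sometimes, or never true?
The identity holds for every pair in the range. For instance at (x, y) = (1, 1): both sides equal 1.

Answer: Always true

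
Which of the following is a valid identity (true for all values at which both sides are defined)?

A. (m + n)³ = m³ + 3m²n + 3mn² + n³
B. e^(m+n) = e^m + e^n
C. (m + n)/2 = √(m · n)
A: holds — e.g. at (4, 5), both sides equal 729.
B: fails at (1, 4) — LHS = e^5 ≈ 148.4, RHS = e + e^4 ≈ 57.32.
C: fails at (1, 2) — LHS = 3/2, RHS = √(2) ≈ 1.414.

Answer: A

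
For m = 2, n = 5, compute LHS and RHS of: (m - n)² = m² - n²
LHS = (2 - 5)² = 9
RHS = 2² - 5² = -21

LHS ≠ RHS, so the equation does not hold here.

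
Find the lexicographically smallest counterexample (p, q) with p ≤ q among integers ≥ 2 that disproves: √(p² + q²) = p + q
(p, q) = (2, 2)

Substituting (2, 2) into the claim:
LHS = √(2² + 2²) = 2·√(2) ≈ 2.828
RHS = 2 + 2 = 4

Since LHS ≠ RHS, this pair disproves the claim, and no lexicographically smaller pair (p ≤ q, integers ≥ 2) does.

For instance (4, 5) is also a counterexample (LHS = √(41) ≈ 6.403, RHS = 9), but it's lexicographically larger.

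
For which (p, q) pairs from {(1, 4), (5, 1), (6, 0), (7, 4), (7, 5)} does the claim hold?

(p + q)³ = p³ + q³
(6, 0)

Testing each pair:
(1, 4): LHS = 125, RHS = 65 → fails
(5, 1): LHS = 216, RHS = 126 → fails
(6, 0): LHS = 216, RHS = 216 → holds
(7, 4): LHS = 1331, RHS = 407 → fails
(7, 5): LHS = 1728, RHS = 468 → fails

1 of 5 pairs satisfies the claim.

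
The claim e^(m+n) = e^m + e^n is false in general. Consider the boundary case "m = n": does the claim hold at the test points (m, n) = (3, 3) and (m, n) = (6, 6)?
No, fails at both test points

At (3, 3): LHS = e^6 ≈ 403.4 ≠ RHS = 2·e^3 ≈ 40.17
At (6, 6): LHS = e^12 ≈ 162754.8 ≠ RHS = 2·e^6 ≈ 806.9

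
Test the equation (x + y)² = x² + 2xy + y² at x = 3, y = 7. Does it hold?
Substituting x = 3, y = 7:

LHS = (3 + 7)² = 100
RHS = 3² + 2·3·7 + 7² = 100

LHS = RHS, so the equation holds at this point.

Answer: Holds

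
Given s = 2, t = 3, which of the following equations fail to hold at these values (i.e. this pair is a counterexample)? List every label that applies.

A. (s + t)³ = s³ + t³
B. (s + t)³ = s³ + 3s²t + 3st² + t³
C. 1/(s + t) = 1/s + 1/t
Evaluating each claim at the given values:
A. LHS = 125, RHS = 35 → fails here (LHS ≠ RHS)
B. LHS = 125, RHS = 125 → holds here (LHS = RHS)
C. LHS = 1/5, RHS = 5/6 → fails here (LHS ≠ RHS)

Answer: A, C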